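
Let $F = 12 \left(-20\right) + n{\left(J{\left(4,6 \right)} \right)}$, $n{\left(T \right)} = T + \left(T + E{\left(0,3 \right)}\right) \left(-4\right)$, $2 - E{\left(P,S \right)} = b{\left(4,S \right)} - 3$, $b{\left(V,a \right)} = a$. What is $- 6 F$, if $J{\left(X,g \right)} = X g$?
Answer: $1920$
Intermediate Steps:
$E{\left(P,S \right)} = 5 - S$ ($E{\left(P,S \right)} = 2 - \left(S - 3\right) = 2 - \left(-3 + S\right) = 5 - S$)
$n{\left(T \right)} = -8 - 3 T$ ($n{\left(T \right)} = T + \left(T + \left(5 - 3\right)\right) \left(-4\right) = T + \left(T + 2\right) \left(-4\right) = T + \left(2 + T\right) \left(-4\right) = T - \left(8 + 4 T\right) = -8 - 3 T$)
$F = -320$ ($F = 12 \left(-20\right) - \left(8 + 3 \cdot 4 \cdot 6\right) = -240 - 80 = -320$)
$- 6 F = \left(-6\right) \left(-320\right) = 1920$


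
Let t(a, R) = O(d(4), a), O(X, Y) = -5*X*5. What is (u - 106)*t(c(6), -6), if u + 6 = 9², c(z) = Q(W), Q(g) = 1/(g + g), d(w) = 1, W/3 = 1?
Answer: 775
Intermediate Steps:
W = 3 (W = 3*1 = 3)
Q(g) = 1/(2*g)
c(z) = ⅙ (c(z) = (½)/3 = (½)*(⅓) = ⅙)
O(X, Y) = -25*X
u = 75 (u = -6 + 9² = -6 + 81 = 75)
t(a, R) = -25 (t(a, R) = -25*1 = -25)
(u - 106)*t(c(6), -6) = (75 - 106)*(-25) = -31*(-25) = 775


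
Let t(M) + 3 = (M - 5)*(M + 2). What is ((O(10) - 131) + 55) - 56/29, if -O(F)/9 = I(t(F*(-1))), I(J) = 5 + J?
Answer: -34102/29 ≈ -1175.9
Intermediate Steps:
t(M) = -3 + (-5 + M)*(2 + M) (t(M) = -3 + (M - 5)*(M + 2) = -3 + (-5 + M)*(2 + M))
O(F) = 72 - 27*F - 9*F**2 (O(F) = -9*(5 + (-13 + (F*(-1))**2 - 3*F*(-1))) = -9*(5 + (-13 + (-F)**2 - (-3)*F)) = -9*(5 + (-13 + F**2 + 3*F)) = -9*(-8 + F**2 + 3*F) = 72 - 27*F - 9*F**2)
((O(10) - 131) + 55) - 56/29 = (((72 - 27*10 - 9*10**2) - 131) + 55) - 56/29 = (((72 - 270 - 9*100) - 131) + 55) - 56*1/29 = (((72 - 270 - 900) - 131) + 55) - 56/29 = ((-1098 - 131) + 55) - 56/29 = (-1229 + 55) - 56/29 = -1174 - 56/29 = -34102/29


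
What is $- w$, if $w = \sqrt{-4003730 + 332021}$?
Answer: $- i \sqrt{3671709} \approx - 1916.2 i$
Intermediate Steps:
$w = i \sqrt{3671709}$ ($w = \sqrt{-3671709} = i \sqrt{3671709} \approx 1916.2 i$)
$- w = - i \sqrt{3671709}$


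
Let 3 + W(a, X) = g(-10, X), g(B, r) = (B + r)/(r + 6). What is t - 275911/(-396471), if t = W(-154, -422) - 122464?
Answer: -1262402084479/10308246 ≈ -1.2247e+5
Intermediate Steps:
g(B, r) = (B + r)/(6 + r)
W(a, X) = -3 + (-10 + X)/(6 + X)
t = -3184115/26 (t = 2*(-14 - 1*(-422))/(6 - 422) - 122464 = 2*(-14 + 422)/(-416) - 122464 = 2*(-1/416)*408 - 122464 = -51/26 - 122464 = -3184115/26 ≈ -1.2247e+5)
t - 275911/(-396471) = -3184115/26 - 275911/(-396471) = -3184115/26 - 275911*(-1)/396471 = -3184115/26 - 1*(-275911/396471) = -3184115/26 + 275911/396471 = -1262402084479/10308246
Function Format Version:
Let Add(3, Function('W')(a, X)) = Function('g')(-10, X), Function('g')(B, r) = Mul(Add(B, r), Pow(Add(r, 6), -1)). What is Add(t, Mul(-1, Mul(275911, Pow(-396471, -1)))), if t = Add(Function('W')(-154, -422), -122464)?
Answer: Rational(-1262402084479, 10308246) ≈ -1.2247e+5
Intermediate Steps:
Function('g')(B, r) = Mul(Pow(Add(6, r), -1), Add(B, r)) (Function('g')(B, r) = Mul(Add(B, r), Pow(Add(6, r), -1)) = Mul(Pow(Add(6, r), -1), Add(B, r)))
Function('W')(a, X) = Add(-3, Mul(Pow(Add(6, X), -1), Add(-10, X)))
t = Rational(-3184115, 26) (t = Add(Mul(2, Pow(Add(6, -422), -1), Add(-14, Mul(-1, -422))), -122464) = Add(Mul(2, Pow(-416, -1), Add(-14, 422)), -122464) = Add(Mul(2, Rational(-1, 416), 408), -122464) = Add(Rational(-51, 26), -122464) = Rational(-3184115, 26) ≈ -1.2247e+5)
Add(t, Mul(-1, Mul(275911, Pow(-396471, -1)))) = Add(Rational(-3184115, 26), Mul(-1, Mul(275911, Pow(-396471, -1)))) = Add(Rational(-3184115, 26), Mul(-1, Mul(275911, Rational(-1, 396471)))) = Add(Rational(-3184115, 26), Mul(-1, Rational(-275911, 396471))) = Add(Rational(-3184115, 26), Rational(275911, 396471)) = Rational(-1262402084479, 10308246)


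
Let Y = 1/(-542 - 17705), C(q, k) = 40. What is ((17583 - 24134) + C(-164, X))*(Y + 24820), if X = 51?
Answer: -2948770299429/18247 ≈ -1.6160e+8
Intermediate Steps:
Y = -1/18247 (Y = 1/(-18247) = -1/18247 ≈ -5.4804e-5)
((17583 - 24134) + C(-164, X))*(Y + 24820) = ((17583 - 24134) + 40)*(-1/18247 + 24820) = (-6551 + 40)*(452890539/18247) = -6511*452890539/18247 = -2948770299429/18247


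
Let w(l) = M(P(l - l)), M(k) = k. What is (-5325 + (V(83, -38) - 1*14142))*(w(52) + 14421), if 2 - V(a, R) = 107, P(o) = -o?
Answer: -282247812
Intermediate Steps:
V(a, R) = -105 (V(a, R) = 2 - 1*107 = 2 - 107 = -105)
w(l) = 0 (w(l) = -(l - l) = -1*0 = 0)
(-5325 + (V(83, -38) - 1*14142))*(w(52) + 14421) = (-5325 + (-105 - 1*14142))*(0 + 14421) = (-5325 + (-105 - 14142))*14421 = (-5325 - 14247)*14421 = -19572*14421 = -282247812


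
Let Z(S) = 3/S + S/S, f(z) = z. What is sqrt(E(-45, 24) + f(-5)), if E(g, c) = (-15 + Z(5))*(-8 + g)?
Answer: sqrt(17630)/5 ≈ 26.556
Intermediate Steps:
Z(S) = 1 + 3/S (Z(S) = 3/S + 1 = 1 + 3/S)
E(g, c) = 536/5 - 67*g/5 (E(g, c) = (-15 + (3 + 5)/5)*(-8 + g) = (-15 + (1/5)*8)*(-8 + g) = (-15 + 8/5)*(-8 + g) = -67*(-8 + g)/5 = 536/5 - 67*g/5)
sqrt(E(-45, 24) + f(-5)) = sqrt((536/5 - 67/5*(-45)) - 5) = sqrt((536/5 + 603) - 5) = sqrt(3551/5 - 5) = sqrt(3526/5) = sqrt(17630)/5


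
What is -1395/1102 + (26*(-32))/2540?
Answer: -1115041/699770 ≈ -1.5934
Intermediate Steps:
-1395/1102 + (26*(-32))/2540 = -1395*1/1102 - 832*1/2540 = -1395/1102 - 208/635 = -1115041/699770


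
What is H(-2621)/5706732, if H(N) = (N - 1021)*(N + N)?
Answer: 1590947/475561 ≈ 3.3454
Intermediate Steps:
H(N) = 2*N*(-1021 + N) (H(N) = (-1021 + N)*(2*N) = 2*N*(-1021 + N))
H(-2621)/5706732 = (2*(-2621)*(-1021 - 2621))/5706732 = (2*(-2621)*(-3642))*(1/5706732) = 19091364*(1/5706732) = 1590947/475561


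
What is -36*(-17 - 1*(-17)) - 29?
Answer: -29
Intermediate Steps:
-36*(-17 - 1*(-17)) - 29 = -36*(-17 + 17) - 29 = -36*0 - 29 = 0 - 29 = -29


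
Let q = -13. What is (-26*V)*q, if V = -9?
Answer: -3042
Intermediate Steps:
(-26*V)*q = -26*(-9)*(-13) = 234*(-13) = -3042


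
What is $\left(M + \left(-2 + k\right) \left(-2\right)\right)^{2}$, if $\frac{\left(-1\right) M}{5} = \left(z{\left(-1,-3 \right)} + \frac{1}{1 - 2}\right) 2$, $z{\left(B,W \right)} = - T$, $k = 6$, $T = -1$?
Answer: $64$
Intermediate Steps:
$z{\left(B,W \right)} = 1$ ($z{\left(B,W \right)} = \left(-1\right) \left(-1\right) = 1$)
$M = 0$ ($M = - 5 \left(1 + \frac{1}{1 - 2}\right) 2 = - 5 \left(1 + \frac{1}{-1}\right) 2 = - 5 \left(1 - 1\right) 2 = - 5 \cdot 0 \cdot 2 = \left(-5\right) 0 = 0$)
$\left(M + \left(-2 + k\right) \left(-2\right)\right)^{2} = \left(0 + \left(-2 + 6\right) \left(-2\right)\right)^{2} = \left(0 + 4 \left(-2\right)\right)^{2} = \left(0 - 8\right)^{2} = \left(-8\right)^{2} = 64$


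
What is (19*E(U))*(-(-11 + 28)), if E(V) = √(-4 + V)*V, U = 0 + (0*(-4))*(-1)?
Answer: 0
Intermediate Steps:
U = 0 (U = 0 + 0*(-1) = 0 + 0 = 0)
E(V) = V*√(-4 + V)
(19*E(U))*(-(-11 + 28)) = (19*(0*√(-4 + 0)))*(-(-11 + 28)) = (19*(0*√(-4)))*(-1*17) = (19*(0*(2*I)))*(-17) = (19*0)*(-17) = 0*(-17) = 0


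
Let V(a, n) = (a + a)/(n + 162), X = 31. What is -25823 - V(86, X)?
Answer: -4984011/193 ≈ -25824.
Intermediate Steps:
V(a, n) = 2*a/(162 + n) (V(a, n) = (2*a)/(162 + n) = 2*a/(162 + n))
-25823 - V(86, X) = -25823 - 2*86/(162 + 31) = -25823 - 2*86/193 = -25823 - 1*172/193 = -25823 - 172/193 = -4984011/193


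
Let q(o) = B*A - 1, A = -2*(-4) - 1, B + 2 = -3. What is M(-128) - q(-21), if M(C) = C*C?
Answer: 16420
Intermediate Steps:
B = -5 (B = -2 - 3 = -5)
A = 7 (A = 8 - 1 = 7)
q(o) = -36 (q(o) = -5*7 - 1 = -35 - 1 = -36)
M(C) = C²
M(-128) - q(-21) = (-128)² - 1*(-36) = 16384 + 36 = 16420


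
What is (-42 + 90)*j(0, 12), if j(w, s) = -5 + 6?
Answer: 48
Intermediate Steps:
j(w, s) = 1
(-42 + 90)*j(0, 12) = (-42 + 90)*1 = 48*1 = 48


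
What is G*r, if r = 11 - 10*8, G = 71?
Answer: -4899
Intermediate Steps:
r = -69 (r = 11 - 80 = -69)
G*r = 71*(-69) = -4899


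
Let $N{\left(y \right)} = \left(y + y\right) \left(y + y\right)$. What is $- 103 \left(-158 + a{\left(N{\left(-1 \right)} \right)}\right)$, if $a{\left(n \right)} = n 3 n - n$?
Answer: $11742$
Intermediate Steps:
$N{\left(y \right)} = 4 y^{2}$ ($N{\left(y \right)} = 2 y 2 y = 4 y^{2}$)
$a{\left(n \right)} = - n + 3 n^{2}$ ($a{\left(n \right)} = 3 n n - n = 3 n^{2} - n = - n + 3 n^{2}$)
$- 103 \left(-158 + a{\left(N{\left(-1 \right)} \right)}\right) = - 103 \left(-158 + 4 \left(-1\right)^{2} \left(-1 + 3 \cdot 4 \left(-1\right)^{2}\right)\right) = - 103 \left(-158 + 4 \cdot 1 \left(-1 + 3 \cdot 4 \cdot 1\right)\right) = - 103 \left(-158 + 4 \left(-1 + 3 \cdot 4\right)\right) = - 103 \left(-158 + 4 \left(-1 + 12\right)\right) = - 103 \left(-158 + 4 \cdot 11\right) = - 103 \left(-158 + 44\right) = \left(-103\right) \left(-114\right) = 11742$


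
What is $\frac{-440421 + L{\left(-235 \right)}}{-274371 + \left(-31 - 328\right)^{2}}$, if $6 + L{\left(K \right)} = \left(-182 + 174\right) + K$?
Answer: $\frac{44067}{14549} \approx 3.0289$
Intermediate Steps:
$L{\left(K \right)} = -14 + K$ ($L{\left(K \right)} = -6 + \left(\left(-182 + 174\right) + K\right) = -6 + \left(-8 + K\right) = -14 + K$)
$\frac{-440421 + L{\left(-235 \right)}}{-274371 + \left(-31 - 328\right)^{2}} = \frac{-440421 - 249}{-274371 + \left(-31 - 328\right)^{2}} = \frac{-440421 - 249}{-274371 + \left(-359\right)^{2}} = - \frac{440670}{-274371 + 128881} = - \frac{440670}{-145490} = \left(-440670\right) \left(- \frac{1}{145490}\right) = \frac{44067}{14549}$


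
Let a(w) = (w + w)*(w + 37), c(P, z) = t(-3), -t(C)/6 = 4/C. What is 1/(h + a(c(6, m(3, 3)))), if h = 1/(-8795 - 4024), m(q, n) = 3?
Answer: 12819/9229679 ≈ 0.0013889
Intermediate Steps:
t(C) = -24/C
c(P, z) = 8 (c(P, z) = -24/(-3) = -24*(-⅓) = 8)
h = -1/12819 (h = 1/(-12819) = -1/12819 ≈ -7.8009e-5)
a(w) = 2*w*(37 + w) (a(w) = (2*w)*(37 + w) = 2*w*(37 + w))
1/(h + a(c(6, m(3, 3)))) = 1/(-1/12819 + 2*8*(37 + 8)) = 1/(-1/12819 + 2*8*45) = 1/(-1/12819 + 720) = 1/(9229679/12819) = 12819/9229679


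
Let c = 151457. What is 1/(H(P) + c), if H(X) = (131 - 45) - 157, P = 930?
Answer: 1/151386 ≈ 6.6056e-6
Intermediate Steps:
H(X) = -71 (H(X) = 86 - 157 = -71)
1/(H(P) + c) = 1/(-71 + 151457) = 1/151386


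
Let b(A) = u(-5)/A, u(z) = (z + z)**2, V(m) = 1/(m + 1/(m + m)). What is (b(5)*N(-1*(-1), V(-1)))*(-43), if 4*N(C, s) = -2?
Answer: 430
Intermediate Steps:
V(m) = 1/(m + 1/(2*m))
N(C, s) = -1/2 (N(C, s) = (1/4)*(-2) = -1/2)
u(z) = 4*z**2 (u(z) = (2*z)**2 = 4*z**2)
b(A) = 100/A (b(A) = (4*(-5)**2)/A = (4*25)/A = 100/A)
(b(5)*N(-1*(-1), V(-1)))*(-43) = ((100/5)*(-1/2))*(-43) = ((100*(1/5))*(-1/2))*(-43) = (20*(-1/2))*(-43) = -10*(-43) = 430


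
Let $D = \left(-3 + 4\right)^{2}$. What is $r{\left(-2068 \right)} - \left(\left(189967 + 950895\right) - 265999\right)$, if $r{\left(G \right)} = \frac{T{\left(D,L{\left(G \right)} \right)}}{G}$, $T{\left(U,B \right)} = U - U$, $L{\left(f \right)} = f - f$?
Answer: $-874863$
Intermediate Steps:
$L{\left(f \right)} = 0$
$D = 1$ ($D = 1^{2} = 1$)
$T{\left(U,B \right)} = 0$
$r{\left(G \right)} = 0$ ($r{\left(G \right)} = \frac{0}{G} = 0$)
$r{\left(-2068 \right)} - \left(\left(189967 + 950895\right) - 265999\right) = 0 - \left(\left(189967 + 950895\right) - 265999\right) = 0 - \left(1140862 - 265999\right) = 0 - 874863 = -874863$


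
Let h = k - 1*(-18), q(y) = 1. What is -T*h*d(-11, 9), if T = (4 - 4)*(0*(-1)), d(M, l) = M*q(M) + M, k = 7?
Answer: 0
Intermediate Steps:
d(M, l) = 2*M (d(M, l) = M*1 + M = M + M = 2*M)
T = 0 (T = 0*0 = 0)
h = 25 (h = 7 - 1*(-18) = 7 + 18 = 25)
-T*h*d(-11, 9) = -0*25*2*(-11) = -0*(-22) = -1*0 = 0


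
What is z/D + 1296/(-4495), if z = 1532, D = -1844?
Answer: -2319041/2072195 ≈ -1.1191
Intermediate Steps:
z/D + 1296/(-4495) = 1532/(-1844) + 1296/(-4495) = 1532*(-1/1844) + 1296*(-1/4495) = -383/461 - 1296/4495 = -2319041/2072195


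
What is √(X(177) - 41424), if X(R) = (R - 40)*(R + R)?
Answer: 3*√786 ≈ 84.107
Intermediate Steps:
X(R) = 2*R*(-40 + R) (X(R) = (-40 + R)*(2*R) = 2*R*(-40 + R))
√(X(177) - 41424) = √(2*177*(-40 + 177) - 41424) = √(2*177*137 - 41424) = √(48498 - 41424) = √7074 = 3*√786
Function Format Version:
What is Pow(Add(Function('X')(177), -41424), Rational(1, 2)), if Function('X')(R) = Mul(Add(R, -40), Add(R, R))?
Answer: Mul(3, Pow(786, Rational(1, 2))) ≈ 84.107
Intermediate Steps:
Function('X')(R) = Mul(2, R, Add(-40, R)) (Function('X')(R) = Mul(Add(-40, R), Mul(2, R)) = Mul(2, R, Add(-40, R)))
Pow(Add(Function('X')(177), -41424), Rational(1, 2)) = Pow(Add(Mul(2, 177, Add(-40, 177)), -41424), Rational(1, 2)) = Pow(Add(Mul(2, 177, 137), -41424), Rational(1, 2)) = Pow(Add(48498, -41424), Rational(1, 2)) = Pow(7074, Rational(1, 2)) = Mul(3, Pow(786, Rational(1, 2)))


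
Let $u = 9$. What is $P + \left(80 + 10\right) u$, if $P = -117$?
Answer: $693$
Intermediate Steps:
$P + \left(80 + 10\right) u = -117 + \left(80 + 10\right) 9 = -117 + 90 \cdot 9 = -117 + 810 = 693$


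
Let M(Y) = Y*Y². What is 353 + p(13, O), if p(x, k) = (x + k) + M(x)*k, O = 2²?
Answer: 9158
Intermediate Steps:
M(Y) = Y³
O = 4
p(x, k) = k + x + k*x³ (p(x, k) = (x + k) + x³*k = (k + x) + k*x³ = k + x + k*x³)
353 + p(13, O) = 353 + (4 + 13 + 4*13³) = 353 + (4 + 13 + 4*2197) = 353 + (4 + 13 + 8788) = 353 + 8805 = 9158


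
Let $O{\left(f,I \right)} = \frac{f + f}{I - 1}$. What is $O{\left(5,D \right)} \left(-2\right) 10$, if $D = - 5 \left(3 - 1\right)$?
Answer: $\frac{200}{11} \approx 18.182$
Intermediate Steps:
$D = -10$ ($D = \left(-5\right) 2 = -10$)
$O{\left(f,I \right)} = \frac{2 f}{-1 + I}$
$O{\left(5,D \right)} \left(-2\right) 10 = 2 \cdot 5 \frac{1}{-1 - 10} \left(-2\right) 10 = 2 \cdot 5 \frac{1}{-11} \left(-2\right) 10 = 2 \cdot 5 \left(- \frac{1}{11}\right) \left(-2\right) 10 = \left(- \frac{10}{11}\right) \left(-2\right) 10 = \frac{20}{11} \cdot 10 = \frac{200}{11}$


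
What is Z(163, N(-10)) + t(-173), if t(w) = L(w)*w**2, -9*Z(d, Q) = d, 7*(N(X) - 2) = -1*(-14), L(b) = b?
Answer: -46599616/9 ≈ -5.1777e+6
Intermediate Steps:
N(X) = 4 (N(X) = 2 + (-1*(-14))/7 = 2 + (1/7)*14 = 2 + 2 = 4)
Z(d, Q) = -d/9
t(w) = w**3 (t(w) = w*w**2 = w**3)
Z(163, N(-10)) + t(-173) = -1/9*163 + (-173)**3 = -163/9 - 5177717 = -46599616/9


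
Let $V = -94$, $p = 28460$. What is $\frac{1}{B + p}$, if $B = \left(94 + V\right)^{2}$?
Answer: $\frac{1}{28460} \approx 3.5137 \cdot 10^{-5}$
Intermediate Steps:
$B = 0$ ($B = \left(94 - 94\right)^{2} = 0^{2} = 0$)
$\frac{1}{B + p} = \frac{1}{0 + 28460} = \frac{1}{28460}$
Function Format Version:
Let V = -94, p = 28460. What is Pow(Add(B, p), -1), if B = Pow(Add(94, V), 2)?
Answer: Rational(1, 28460) ≈ 3.5137e-5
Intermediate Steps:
B = 0 (B = Pow(Add(94, -94), 2) = Pow(0, 2) = 0)
Pow(Add(B, p), -1) = Pow(Add(0, 28460), -1) = Pow(28460, -1) = Rational(1, 28460)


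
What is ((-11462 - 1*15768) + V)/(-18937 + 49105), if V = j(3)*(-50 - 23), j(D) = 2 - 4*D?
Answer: -6625/7542 ≈ -0.87841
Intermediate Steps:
V = 730 (V = (2 - 4*3)*(-50 - 23) = (2 - 12)*(-73) = -10*(-73) = 730)
((-11462 - 1*15768) + V)/(-18937 + 49105) = ((-11462 - 1*15768) + 730)/(-18937 + 49105) = ((-11462 - 15768) + 730)/30168 = (-27230 + 730)*(1/30168) = -26500*1/30168 = -6625/7542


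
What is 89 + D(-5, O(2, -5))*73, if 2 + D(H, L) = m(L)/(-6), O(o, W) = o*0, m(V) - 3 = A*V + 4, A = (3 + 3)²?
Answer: -853/6 ≈ -142.17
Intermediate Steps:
A = 36 (A = 6² = 36)
m(V) = 7 + 36*V (m(V) = 3 + (36*V + 4) = 3 + (4 + 36*V) = 7 + 36*V)
O(o, W) = 0
D(H, L) = -19/6 - 6*L (D(H, L) = -2 + (7 + 36*L)/(-6) = -2 + (7 + 36*L)*(-⅙) = -2 + (-7/6 - 6*L) = -19/6 - 6*L)
89 + D(-5, O(2, -5))*73 = 89 + (-19/6 - 6*0)*73 = 89 + (-19/6 + 0)*73 = 89 - 19/6*73 = 89 - 1387/6 = -853/6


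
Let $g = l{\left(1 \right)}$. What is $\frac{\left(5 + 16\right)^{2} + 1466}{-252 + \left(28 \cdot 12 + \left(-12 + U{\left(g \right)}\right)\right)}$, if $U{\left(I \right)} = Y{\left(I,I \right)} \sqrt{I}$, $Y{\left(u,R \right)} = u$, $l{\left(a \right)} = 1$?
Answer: $\frac{1907}{73} \approx 26.123$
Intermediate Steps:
$g = 1$
$U{\left(I \right)} = I^{\frac{3}{2}}$ ($U{\left(I \right)} = I \sqrt{I} = I^{\frac{3}{2}}$)
$\frac{\left(5 + 16\right)^{2} + 1466}{-252 + \left(28 \cdot 12 + \left(-12 + U{\left(g \right)}\right)\right)} = \frac{\left(5 + 16\right)^{2} + 1466}{-252 + \left(28 \cdot 12 - \left(12 - 1^{\frac{3}{2}}\right)\right)} = \frac{21^{2} + 1466}{-252 + \left(336 + \left(-12 + 1\right)\right)} = \frac{441 + 1466}{-252 + \left(336 - 11\right)} = \frac{1907}{-252 + 325} = \frac{1907}{73}$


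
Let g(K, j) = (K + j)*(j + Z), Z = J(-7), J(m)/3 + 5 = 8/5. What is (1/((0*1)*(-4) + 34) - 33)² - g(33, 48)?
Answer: -11413999/5780 ≈ -1974.7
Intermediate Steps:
J(m) = -51/5 (J(m) = -15 + 3*(8/5) = -15 + 24/5 = -51/5)
Z = -51/5 ≈ -10.200
g(K, j) = (-51/5 + j)*(K + j) (g(K, j) = (K + j)*(j - 51/5) = (K + j)*(-51/5 + j) = (-51/5 + j)*(K + j))
(1/((0*1)*(-4) + 34) - 33)² - g(33, 48) = (1/((0*1)*(-4) + 34) - 33)² - (48² - 51/5*33 - 51/5*48 + 33*48) = (1/(0*(-4) + 34) - 33)² - (2304 - 1683/5 - 2448/5 + 1584) = (1/(0 + 34) - 33)² - 1*15309/5 = (1/34 - 33)² - 15309/5 = (-1121/34)² - 15309/5 = 1256641/1156 - 15309/5 = -11413999/5780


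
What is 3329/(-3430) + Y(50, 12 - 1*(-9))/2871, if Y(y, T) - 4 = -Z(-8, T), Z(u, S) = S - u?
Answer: -9643309/9847530 ≈ -0.97926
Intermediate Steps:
Y(y, T) = -4 - T (Y(y, T) = 4 - (T - 1*(-8)) = 4 - (T + 8) = 4 - (8 + T) = 4 + (-8 - T) = -4 - T)
3329/(-3430) + Y(50, 12 - 1*(-9))/2871 = 3329/(-3430) + (-4 - (12 - 1*(-9)))/2871 = 3329*(-1/3430) + (-4 - (12 + 9))*(1/2871) = -3329/3430 + (-4 - 1*21)*(1/2871) = -3329/3430 + (-4 - 21)*(1/2871) = -3329/3430 - 25*1/2871 = -3329/3430 - 25/2871 = -9643309/9847530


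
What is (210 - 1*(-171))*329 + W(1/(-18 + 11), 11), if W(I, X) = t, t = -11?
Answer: 125338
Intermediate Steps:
W(I, X) = -11
(210 - 1*(-171))*329 + W(1/(-18 + 11), 11) = (210 - 1*(-171))*329 - 11 = (210 + 171)*329 - 11 = 381*329 - 11 = 125349 - 11 = 125338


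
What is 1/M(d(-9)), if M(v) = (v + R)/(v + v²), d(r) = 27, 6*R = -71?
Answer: 648/13 ≈ 49.846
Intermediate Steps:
R = -71/6 (R = (⅙)*(-71) = -71/6 ≈ -11.833)
M(v) = (-71/6 + v)/(v + v²) (M(v) = (v - 71/6)/(v + v²) = (-71/6 + v)/(v + v²))
1/M(d(-9)) = 1/((-71/6 + 27)/(27*(1 + 27))) = 1/((1/27)*(91/6)/28) = 1/((1/27)*(1/28)*(91/6)) = 1/(13/648) = 648/13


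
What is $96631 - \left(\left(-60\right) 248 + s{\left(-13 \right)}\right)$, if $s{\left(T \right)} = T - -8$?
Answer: $111516$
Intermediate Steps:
$s{\left(T \right)} = 8 + T$ ($s{\left(T \right)} = T + 8 = 8 + T$)
$96631 - \left(\left(-60\right) 248 + s{\left(-13 \right)}\right) = 96631 - \left(\left(-60\right) 248 + \left(8 - 13\right)\right) = 96631 - \left(-14880 - 5\right) = 96631 - -14885 = 96631 + 14885 = 111516$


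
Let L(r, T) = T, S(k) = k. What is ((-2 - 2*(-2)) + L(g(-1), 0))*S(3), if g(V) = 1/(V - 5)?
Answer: 6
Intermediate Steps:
g(V) = 1/(-5 + V)
((-2 - 2*(-2)) + L(g(-1), 0))*S(3) = ((-2 - 2*(-2)) + 0)*3 = ((-2 + 4) + 0)*3 = (2 + 0)*3 = 2*3 = 6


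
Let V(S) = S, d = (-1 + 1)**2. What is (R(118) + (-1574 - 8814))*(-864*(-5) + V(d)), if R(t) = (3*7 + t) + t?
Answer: -43765920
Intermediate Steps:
d = 0 (d = 0**2 = 0)
R(t) = 21 + 2*t (R(t) = (21 + t) + t = 21 + 2*t)
(R(118) + (-1574 - 8814))*(-864*(-5) + V(d)) = ((21 + 2*118) + (-1574 - 8814))*(-864*(-5) + 0) = ((21 + 236) - 10388)*(4320 + 0) = (257 - 10388)*4320 = -10131*4320 = -43765920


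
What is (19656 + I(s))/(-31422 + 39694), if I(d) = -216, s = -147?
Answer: 1215/517 ≈ 2.3501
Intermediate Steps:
(19656 + I(s))/(-31422 + 39694) = (19656 - 216)/(-31422 + 39694) = 19440/8272 = 19440*(1/8272) = 1215/517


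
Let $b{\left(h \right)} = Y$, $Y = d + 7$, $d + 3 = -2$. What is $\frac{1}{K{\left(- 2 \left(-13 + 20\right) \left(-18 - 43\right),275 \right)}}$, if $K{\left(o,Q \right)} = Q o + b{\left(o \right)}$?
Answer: $\frac{1}{234852} \approx 4.258 \cdot 10^{-6}$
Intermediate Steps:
$d = -5$ ($d = -3 - 2 = -5$)
$Y = 2$ ($Y = -5 + 7 = 2$)
$b{\left(h \right)} = 2$
$K{\left(o,Q \right)} = 2 + Q o$ ($K{\left(o,Q \right)} = Q o + 2 = 2 + Q o$)
$\frac{1}{K{\left(- 2 \left(-13 + 20\right) \left(-18 - 43\right),275 \right)}} = \frac{1}{2 + 275 \left(- 2 \left(-13 + 20\right) \left(-18 - 43\right)\right)} = \frac{1}{2 + 275 \left(- 2 \cdot 7 \left(-61\right)\right)} = \frac{1}{2 + 275 \left(\left(-2\right) \left(-427\right)\right)} = \frac{1}{2 + 275 \cdot 854} = \frac{1}{2 + 234850} = \frac{1}{234852}$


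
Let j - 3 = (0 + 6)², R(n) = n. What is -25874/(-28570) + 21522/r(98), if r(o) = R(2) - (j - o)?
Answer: 308230927/871385 ≈ 353.73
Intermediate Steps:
j = 39 (j = 3 + (0 + 6)² = 3 + 6² = 3 + 36 = 39)
r(o) = -37 + o (r(o) = 2 - (39 - o) = 2 + (-39 + o) = -37 + o)
-25874/(-28570) + 21522/r(98) = -25874/(-28570) + 21522/(-37 + 98) = -25874*(-1/28570) + 21522/61 = 12937/14285 + 21522*(1/61) = 12937/14285 + 21522/61 = 308230927/871385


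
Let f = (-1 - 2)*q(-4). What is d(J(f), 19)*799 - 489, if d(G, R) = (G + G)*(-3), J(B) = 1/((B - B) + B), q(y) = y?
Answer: -1777/2 ≈ -888.50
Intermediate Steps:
f = 12 (f = (-1 - 2)*(-4) = -3*(-4) = 12)
J(B) = 1/B (J(B) = 1/(0 + B) = 1/B)
d(G, R) = -6*G (d(G, R) = (2*G)*(-3) = -6*G)
d(J(f), 19)*799 - 489 = -6/12*799 - 489 = -6*1/12*799 - 489 = -½*799 - 489 = -799/2 - 489 = -1777/2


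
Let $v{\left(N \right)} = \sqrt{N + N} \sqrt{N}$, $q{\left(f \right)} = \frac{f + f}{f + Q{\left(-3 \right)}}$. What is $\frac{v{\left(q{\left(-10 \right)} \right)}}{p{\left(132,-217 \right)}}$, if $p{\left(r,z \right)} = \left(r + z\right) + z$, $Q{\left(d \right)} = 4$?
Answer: $- \frac{5 \sqrt{2}}{453} \approx -0.015609$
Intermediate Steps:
$p{\left(r,z \right)} = r + 2 z$
$q{\left(f \right)} = \frac{2 f}{4 + f}$ ($q{\left(f \right)} = \frac{f + f}{f + 4} = \frac{2 f}{4 + f}$)
$v{\left(N \right)} = N \sqrt{2}$ ($v{\left(N \right)} = \sqrt{2 N} \sqrt{N} = \sqrt{2} \sqrt{N} \sqrt{N} = N \sqrt{2}$)
$\frac{v{\left(q{\left(-10 \right)} \right)}}{p{\left(132,-217 \right)}} = \frac{2 \left(-10\right) \frac{1}{4 - 10} \sqrt{2}}{132 + 2 \left(-217\right)} = \frac{2 \left(-10\right) \frac{1}{-6} \sqrt{2}}{132 - 434} = \frac{2 \left(-10\right) \left(- \frac{1}{6}\right) \sqrt{2}}{-302} = \frac{10 \sqrt{2}}{3} \left(- \frac{1}{302}\right) = - \frac{5 \sqrt{2}}{453}$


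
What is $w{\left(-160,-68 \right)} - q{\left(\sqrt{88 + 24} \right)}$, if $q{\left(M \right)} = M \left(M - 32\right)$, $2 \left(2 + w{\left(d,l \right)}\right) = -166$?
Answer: $-197 + 128 \sqrt{7} \approx 141.66$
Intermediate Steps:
$w{\left(d,l \right)} = -85$ ($w{\left(d,l \right)} = -2 + \frac{1}{2} \left(-166\right) = -2 - 83 = -85$)
$q{\left(M \right)} = M \left(-32 + M\right)$
$w{\left(-160,-68 \right)} - q{\left(\sqrt{88 + 24} \right)} = -85 - \sqrt{88 + 24} \left(-32 + \sqrt{88 + 24}\right) = -85 - \sqrt{112} \left(-32 + \sqrt{112}\right) = -85 - 4 \sqrt{7} \left(-32 + 4 \sqrt{7}\right)$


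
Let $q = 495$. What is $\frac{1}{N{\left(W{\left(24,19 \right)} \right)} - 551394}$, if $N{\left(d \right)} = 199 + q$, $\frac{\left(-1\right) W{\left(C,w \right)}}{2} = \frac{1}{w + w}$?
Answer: $- \frac{1}{550700} \approx -1.8159 \cdot 10^{-6}$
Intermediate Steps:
$W{\left(C,w \right)} = - \frac{1}{w}$ ($W{\left(C,w \right)} = - \frac{2}{w + w} = - \frac{2}{2 w} = - 2 \frac{1}{2 w} = - \frac{1}{w}$)
$N{\left(d \right)} = 694$ ($N{\left(d \right)} = 199 + 495 = 694$)
$\frac{1}{N{\left(W{\left(24,19 \right)} \right)} - 551394} = \frac{1}{694 - 551394} = \frac{1}{-550700} = - \frac{1}{550700}$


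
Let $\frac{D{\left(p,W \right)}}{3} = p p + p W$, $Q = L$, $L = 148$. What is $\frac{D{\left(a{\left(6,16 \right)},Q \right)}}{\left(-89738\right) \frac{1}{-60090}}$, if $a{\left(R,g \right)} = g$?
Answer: $\frac{236514240}{44869} \approx 5271.2$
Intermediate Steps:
$Q = 148$
$D{\left(p,W \right)} = 3 p^{2} + 3 W p$ ($D{\left(p,W \right)} = 3 \left(p p + p W\right) = 3 \left(p^{2} + W p\right) = 3 p^{2} + 3 W p$)
$\frac{D{\left(a{\left(6,16 \right)},Q \right)}}{\left(-89738\right) \frac{1}{-60090}} = \frac{3 \cdot 16 \left(148 + 16\right)}{\left(-89738\right) \frac{1}{-60090}} = \frac{3 \cdot 16 \cdot 164}{\left(-89738\right) \left(- \frac{1}{60090}\right)} = \frac{7872}{\frac{44869}{30045}} = 7872 \cdot \frac{30045}{44869} = \frac{236514240}{44869}$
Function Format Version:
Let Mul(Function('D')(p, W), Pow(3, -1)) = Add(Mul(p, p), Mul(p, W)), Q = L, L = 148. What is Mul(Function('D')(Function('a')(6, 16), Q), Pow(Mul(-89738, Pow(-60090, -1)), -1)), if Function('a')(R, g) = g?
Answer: Rational(236514240, 44869) ≈ 5271.2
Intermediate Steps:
Q = 148
Function('D')(p, W) = Add(Mul(3, Pow(p, 2)), Mul(3, W, p)) (Function('D')(p, W) = Mul(3, Add(Mul(p, p), Mul(p, W))) = Mul(3, Add(Pow(p, 2), Mul(W, p))) = Add(Mul(3, Pow(p, 2)), Mul(3, W, p)))
Mul(Function('D')(Function('a')(6, 16), Q), Pow(Mul(-89738, Pow(-60090, -1)), -1)) = Mul(Mul(3, 16, Add(148, 16)), Pow(Mul(-89738, Pow(-60090, -1)), -1)) = Mul(Mul(3, 16, 164), Pow(Mul(-89738, Rational(-1, 60090)), -1)) = Mul(7872, Pow(Rational(44869, 30045), -1)) = Mul(7872, Rational(30045, 44869)) = Rational(236514240, 44869)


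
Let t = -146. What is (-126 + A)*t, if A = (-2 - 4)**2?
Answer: 13140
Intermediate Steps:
A = 36 (A = (-6)**2 = 36)
(-126 + A)*t = (-126 + 36)*(-146) = -90*(-146) = 13140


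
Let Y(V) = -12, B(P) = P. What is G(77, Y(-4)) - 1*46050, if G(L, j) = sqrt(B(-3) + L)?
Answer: -46050 + sqrt(74) ≈ -46041.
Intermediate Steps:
G(L, j) = sqrt(-3 + L)
G(77, Y(-4)) - 1*46050 = sqrt(-3 + 77) - 1*46050 = sqrt(74) - 46050 = -46050 + sqrt(74)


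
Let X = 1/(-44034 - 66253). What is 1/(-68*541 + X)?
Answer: -110287/4057238157 ≈ -2.7183e-5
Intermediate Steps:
X = -1/110287 (X = 1/(-110287) = -1/110287 ≈ -9.0673e-6)
1/(-68*541 + X) = 1/(-68*541 - 1/110287) = 1/(-36788 - 1/110287) = 1/(-4057238157/110287) = -110287/4057238157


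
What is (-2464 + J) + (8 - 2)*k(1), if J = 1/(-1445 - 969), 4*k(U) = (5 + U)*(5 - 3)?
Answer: -5904645/2414 ≈ -2446.0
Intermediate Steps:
k(U) = 5/2 + U/2 (k(U) = ((5 + U)*(5 - 3))/4 = ((5 + U)*2)/4 = (10 + 2*U)/4 = 5/2 + U/2)
J = -1/2414 (J = 1/(-2414) = -1/2414 ≈ -0.00041425)
(-2464 + J) + (8 - 2)*k(1) = (-2464 - 1/2414) + (8 - 2)*(5/2 + (½)*1) = -5948097/2414 + 6*(5/2 + ½) = -5948097/2414 + 6*3 = -5948097/2414 + 18 = -5904645/2414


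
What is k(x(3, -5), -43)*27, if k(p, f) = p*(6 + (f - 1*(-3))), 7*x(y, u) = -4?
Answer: 3672/7 ≈ 524.57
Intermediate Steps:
x(y, u) = -4/7 (x(y, u) = (⅐)*(-4) = -4/7)
k(p, f) = p*(9 + f) (k(p, f) = p*(6 + (f + 3)) = p*(6 + (3 + f)) = p*(9 + f))
k(x(3, -5), -43)*27 = -4*(9 - 43)/7*27 = -4/7*(-34)*27 = (136/7)*27 = 3672/7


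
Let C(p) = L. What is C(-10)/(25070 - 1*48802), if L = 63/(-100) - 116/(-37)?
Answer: -9269/87808400 ≈ -0.00010556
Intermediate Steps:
L = 9269/3700 (L = 63*(-1/100) - 116*(-1/37) = -63/100 + 116/37 = 9269/3700 ≈ 2.5051)
C(p) = 9269/3700
C(-10)/(25070 - 1*48802) = 9269/(3700*(25070 - 1*48802)) = 9269/(3700*(25070 - 48802)) = (9269/3700)/(-23732) = (9269/3700)*(-1/23732) = -9269/87808400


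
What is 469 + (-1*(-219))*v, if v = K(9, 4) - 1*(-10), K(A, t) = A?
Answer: 4630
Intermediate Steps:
v = 19 (v = 9 - 1*(-10) = 9 + 10 = 19)
469 + (-1*(-219))*v = 469 - 1*(-219)*19 = 469 + 219*19 = 469 + 4161 = 4630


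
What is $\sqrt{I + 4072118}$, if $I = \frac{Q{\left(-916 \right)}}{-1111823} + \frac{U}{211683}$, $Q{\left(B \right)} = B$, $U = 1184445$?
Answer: $\frac{5 \sqrt{1002493820910502478644660489}}{78451342703} \approx 2018.0$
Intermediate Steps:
$I = \frac{439029031621}{78451342703}$ ($I = - \frac{916}{-1111823} + \frac{1184445}{211683} = \left(-916\right) \left(- \frac{1}{1111823}\right) + 1184445 \cdot \frac{1}{211683} = \frac{916}{1111823} + \frac{394815}{70561} = \frac{439029031621}{78451342703} \approx 5.5962$)
$\sqrt{I + 4072118} = \sqrt{\frac{439029031621}{78451342703} + 4072118} = \sqrt{\frac{319463563774086575}{78451342703}} = \frac{5 \sqrt{1002493820910502478644660489}}{78451342703}$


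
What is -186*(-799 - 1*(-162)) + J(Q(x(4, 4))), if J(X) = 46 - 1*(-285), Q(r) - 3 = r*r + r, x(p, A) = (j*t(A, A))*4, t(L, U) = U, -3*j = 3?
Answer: 118813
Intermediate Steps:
j = -1 (j = -1/3*3 = -1)
x(p, A) = -4*A (x(p, A) = -A*4 = -4*A)
Q(r) = 3 + r + r**2 (Q(r) = 3 + (r*r + r) = 3 + (r**2 + r) = 3 + (r + r**2) = 3 + r + r**2)
J(X) = 331 (J(X) = 46 + 285 = 331)
-186*(-799 - 1*(-162)) + J(Q(x(4, 4))) = -186*(-799 - 1*(-162)) + 331 = -186*(-799 + 162) + 331 = -186*(-637) + 331 = 118482 + 331 = 118813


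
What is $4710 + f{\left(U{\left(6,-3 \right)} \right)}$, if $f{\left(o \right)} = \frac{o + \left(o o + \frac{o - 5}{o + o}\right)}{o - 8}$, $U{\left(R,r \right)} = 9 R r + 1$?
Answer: $\frac{124006947}{27209} \approx 4557.6$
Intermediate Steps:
$U{\left(R,r \right)} = 1 + 9 R r$ ($U{\left(R,r \right)} = 9 R r + 1 = 1 + 9 R r$)
$f{\left(o \right)} = \frac{o + o^{2} + \frac{-5 + o}{2 o}}{-8 + o}$ ($f{\left(o \right)} = \frac{o + \left(o^{2} + \frac{-5 + o}{2 o}\right)}{-8 + o} = \frac{o + o^{2} + \frac{-5 + o}{2 o}}{-8 + o}$)
$4710 + f{\left(U{\left(6,-3 \right)} \right)} = 4710 + \frac{- \frac{5}{2} + \left(1 + 9 \cdot 6 \left(-3\right)\right)^{2} + \left(1 + 9 \cdot 6 \left(-3\right)\right)^{3} + \frac{1 + 9 \cdot 6 \left(-3\right)}{2}}{\left(1 + 9 \cdot 6 \left(-3\right)\right) \left(-8 + \left(1 + 9 \cdot 6 \left(-3\right)\right)\right)} = 4710 + \frac{- \frac{5}{2} + \left(1 - 162\right)^{2} + \left(1 - 162\right)^{3} + \frac{1 - 162}{2}}{\left(1 - 162\right) \left(-8 + \left(1 - 162\right)\right)} = 4710 + \frac{- \frac{5}{2} + \left(-161\right)^{2} + \left(-161\right)^{3} + \frac{1}{2} \left(-161\right)}{\left(-161\right) \left(-8 - 161\right)} = 4710 - \frac{- \frac{5}{2} + 25921 - 4173281 - \frac{161}{2}}{161 \left(-169\right)} = 4710 - \left(- \frac{1}{27209}\right) \left(-4147443\right) = 4710 - \frac{4147443}{27209} = \frac{124006947}{27209}$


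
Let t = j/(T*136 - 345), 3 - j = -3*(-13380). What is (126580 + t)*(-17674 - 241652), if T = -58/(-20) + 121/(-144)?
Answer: -192604778471700/5839 ≈ -3.2986e+10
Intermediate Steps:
T = 1483/720 (T = -58*(-1/20) + 121*(-1/144) = 29/10 - 121/144 = 1483/720 ≈ 2.0597)
j = -40137 (j = 3 - (-3)*(-13380) = 3 - 1*40140 = 3 - 40140 = -40137)
t = 3612330/5839 (t = -40137/((1483/720)*136 - 345) = -40137/(25211/90 - 345) = -40137/(-5839/90) = -40137*(-90/5839) = 3612330/5839 ≈ 618.66)
(126580 + t)*(-17674 - 241652) = (126580 + 3612330/5839)*(-17674 - 241652) = (742712950/5839)*(-259326) = -192604778471700/5839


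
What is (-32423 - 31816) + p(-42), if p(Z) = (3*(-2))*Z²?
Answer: -74823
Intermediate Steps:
p(Z) = -6*Z²
(-32423 - 31816) + p(-42) = (-32423 - 31816) - 6*(-42)² = -64239 - 6*1764 = -64239 - 10584 = -74823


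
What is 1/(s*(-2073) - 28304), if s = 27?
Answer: -1/84275 ≈ -1.1866e-5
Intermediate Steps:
1/(s*(-2073) - 28304) = 1/(27*(-2073) - 28304) = 1/(-55971 - 28304) = 1/(-84275) = -1/84275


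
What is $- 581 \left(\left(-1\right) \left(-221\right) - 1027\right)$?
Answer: $468286$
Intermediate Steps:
$- 581 \left(\left(-1\right) \left(-221\right) - 1027\right) = - 581 \left(221 - 1027\right) = \left(-581\right) \left(-806\right) = 468286$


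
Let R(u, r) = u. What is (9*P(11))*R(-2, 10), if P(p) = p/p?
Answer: -18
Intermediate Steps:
P(p) = 1
(9*P(11))*R(-2, 10) = (9*1)*(-2) = 9*(-2) = -18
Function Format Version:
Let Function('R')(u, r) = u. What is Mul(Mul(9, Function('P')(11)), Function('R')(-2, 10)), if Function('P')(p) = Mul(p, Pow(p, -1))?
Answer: -18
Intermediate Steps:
Function('P')(p) = 1
Mul(Mul(9, Function('P')(11)), Function('R')(-2, 10)) = Mul(Mul(9, 1), -2) = Mul(9, -2) = -18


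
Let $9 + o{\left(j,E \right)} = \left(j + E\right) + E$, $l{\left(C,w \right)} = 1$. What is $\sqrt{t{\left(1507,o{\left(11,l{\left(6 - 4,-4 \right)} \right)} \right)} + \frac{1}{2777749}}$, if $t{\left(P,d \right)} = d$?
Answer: $\frac{\sqrt{30863560805753}}{2777749} \approx 2.0$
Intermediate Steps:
$o{\left(j,E \right)} = -9 + j + 2 E$ ($o{\left(j,E \right)} = -9 + \left(\left(j + E\right) + E\right) = -9 + \left(\left(E + j\right) + E\right) = -9 + \left(j + 2 E\right) = -9 + j + 2 E$)
$\sqrt{t{\left(1507,o{\left(11,l{\left(6 - 4,-4 \right)} \right)} \right)} + \frac{1}{2777749}} = \sqrt{\left(-9 + 11 + 2 \cdot 1\right) + \frac{1}{2777749}} = \sqrt{\left(-9 + 11 + 2\right) + \frac{1}{2777749}} = \sqrt{4 + \frac{1}{2777749}} = \sqrt{\frac{11110997}{2777749}} = \frac{\sqrt{30863560805753}}{2777749}$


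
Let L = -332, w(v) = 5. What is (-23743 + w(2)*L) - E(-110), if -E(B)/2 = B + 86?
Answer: -25451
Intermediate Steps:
E(B) = -172 - 2*B (E(B) = -2*(B + 86) = -2*(86 + B) = -172 - 2*B)
(-23743 + w(2)*L) - E(-110) = (-23743 + 5*(-332)) - (-172 - 2*(-110)) = (-23743 - 1660) - (-172 + 220) = -25403 - 1*48 = -25403 - 48 = -25451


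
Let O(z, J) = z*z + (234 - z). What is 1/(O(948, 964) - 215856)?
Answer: 1/682134 ≈ 1.4660e-6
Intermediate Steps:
O(z, J) = 234 + z² - z (O(z, J) = z² + (234 - z) = 234 + z² - z)
1/(O(948, 964) - 215856) = 1/((234 + 948² - 1*948) - 215856) = 1/((234 + 898704 - 948) - 215856) = 1/(897990 - 215856) = 1/682134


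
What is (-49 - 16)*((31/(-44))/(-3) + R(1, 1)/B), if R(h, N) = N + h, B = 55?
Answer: -2327/132 ≈ -17.629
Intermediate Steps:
(-49 - 16)*((31/(-44))/(-3) + R(1, 1)/B) = (-49 - 16)*((31/(-44))/(-3) + (1 + 1)/55) = -65*((31*(-1/44))*(-⅓) + 2*(1/55)) = -65*(-31/44*(-⅓) + 2/55) = -65*(31/132 + 2/55) = -65*179/660 = -2327/132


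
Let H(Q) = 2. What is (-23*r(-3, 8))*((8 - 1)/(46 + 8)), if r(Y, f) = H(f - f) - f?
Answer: 161/9 ≈ 17.889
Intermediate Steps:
r(Y, f) = 2 - f
(-23*r(-3, 8))*((8 - 1)/(46 + 8)) = (-23*(2 - 1*8))*((8 - 1)/(46 + 8)) = (-23*(2 - 8))*(7/54) = (-23*(-6))*(7*(1/54)) = 138*(7/54) = 161/9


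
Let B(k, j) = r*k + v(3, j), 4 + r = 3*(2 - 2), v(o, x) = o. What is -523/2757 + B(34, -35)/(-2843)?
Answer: -1120208/7838151 ≈ -0.14292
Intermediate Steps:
r = -4 (r = -4 + 3*(2 - 2) = -4 + 3*0 = -4 + 0 = -4)
B(k, j) = 3 - 4*k (B(k, j) = -4*k + 3 = 3 - 4*k)
-523/2757 + B(34, -35)/(-2843) = -523/2757 + (3 - 4*34)/(-2843) = -523*1/2757 + (3 - 136)*(-1/2843) = -523/2757 - 133*(-1/2843) = -523/2757 + 133/2843 = -1120208/7838151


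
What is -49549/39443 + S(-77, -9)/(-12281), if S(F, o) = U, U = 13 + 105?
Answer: -613165543/484399483 ≈ -1.2658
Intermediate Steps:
U = 118
S(F, o) = 118
-49549/39443 + S(-77, -9)/(-12281) = -49549/39443 + 118/(-12281) = -49549*1/39443 + 118*(-1/12281) = -49549/39443 - 118/12281 = -613165543/484399483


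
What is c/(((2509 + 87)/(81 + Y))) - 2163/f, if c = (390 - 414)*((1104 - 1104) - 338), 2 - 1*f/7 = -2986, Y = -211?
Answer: -262652287/646404 ≈ -406.33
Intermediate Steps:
f = 20916 (f = 14 - 7*(-2986) = 14 + 20902 = 20916)
c = 8112 (c = -24*(0 - 338) = -24*(-338) = 8112)
c/(((2509 + 87)/(81 + Y))) - 2163/f = 8112/(((2509 + 87)/(81 - 211))) - 2163/20916 = 8112/((2596/(-130))) - 2163*1/20916 = 8112/((2596*(-1/130))) - 103/996 = 8112/(-1298/65) - 103/996 = 8112*(-65/1298) - 103/996 = -263640/649 - 103/996 = -262652287/646404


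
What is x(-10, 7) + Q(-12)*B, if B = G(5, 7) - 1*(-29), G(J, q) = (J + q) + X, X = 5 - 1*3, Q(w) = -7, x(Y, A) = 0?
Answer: -301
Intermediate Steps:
X = 2 (X = 5 - 3 = 2)
G(J, q) = 2 + J + q (G(J, q) = (J + q) + 2 = 2 + J + q)
B = 43 (B = (2 + 5 + 7) - 1*(-29) = 14 + 29 = 43)
x(-10, 7) + Q(-12)*B = 0 - 7*43 = 0 - 301 = -301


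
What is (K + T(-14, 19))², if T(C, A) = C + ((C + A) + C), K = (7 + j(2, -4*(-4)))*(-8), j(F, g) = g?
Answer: 42849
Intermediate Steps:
K = -184 (K = (7 - 4*(-4))*(-8) = (7 + 16)*(-8) = 23*(-8) = -184)
T(C, A) = A + 3*C (T(C, A) = C + ((A + C) + C) = C + (A + 2*C) = A + 3*C)
(K + T(-14, 19))² = (-184 + (19 + 3*(-14)))² = (-184 + (19 - 42))² = (-184 - 23)² = (-207)² = 42849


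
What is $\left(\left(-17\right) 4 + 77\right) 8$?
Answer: $72$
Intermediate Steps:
$\left(\left(-17\right) 4 + 77\right) 8 = \left(-68 + 77\right) 8 = 9 \cdot 8 = 72$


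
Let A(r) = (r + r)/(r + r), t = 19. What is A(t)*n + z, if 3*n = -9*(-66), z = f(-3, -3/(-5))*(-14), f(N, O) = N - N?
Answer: 198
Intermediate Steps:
f(N, O) = 0
z = 0 (z = 0*(-14) = 0)
A(r) = 1 (A(r) = (2*r)/((2*r)) = (2*r)*(1/(2*r)) = 1)
n = 198 (n = (-9*(-66))/3 = (1/3)*594 = 198)
A(t)*n + z = 1*198 + 0 = 198 + 0 = 198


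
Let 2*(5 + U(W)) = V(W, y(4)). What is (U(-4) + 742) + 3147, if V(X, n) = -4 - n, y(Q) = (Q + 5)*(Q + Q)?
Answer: 3846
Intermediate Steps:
y(Q) = 2*Q*(5 + Q) (y(Q) = (5 + Q)*(2*Q) = 2*Q*(5 + Q))
U(W) = -43 (U(W) = -5 + (-4 - 2*4*(5 + 4))/2 = -5 + (-4 - 2*4*9)/2 = -5 + (-4 - 1*72)/2 = -5 + (-4 - 72)/2 = -5 + (½)*(-76) = -5 - 38 = -43)
(U(-4) + 742) + 3147 = (-43 + 742) + 3147 = 699 + 3147 = 3846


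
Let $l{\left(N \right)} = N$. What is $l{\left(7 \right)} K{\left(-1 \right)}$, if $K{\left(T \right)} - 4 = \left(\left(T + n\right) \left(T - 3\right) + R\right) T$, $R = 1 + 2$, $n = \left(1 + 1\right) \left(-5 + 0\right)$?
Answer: $-301$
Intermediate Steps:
$n = -10$ ($n = 2 \left(-5\right) = -10$)
$R = 3$
$K{\left(T \right)} = 4 + T \left(3 + \left(-10 + T\right) \left(-3 + T\right)\right)$ ($K{\left(T \right)} = 4 + \left(\left(T - 10\right) \left(T - 3\right) + 3\right) T = 4 + \left(\left(-10 + T\right) \left(-3 + T\right) + 3\right) T = 4 + \left(3 + \left(-10 + T\right) \left(-3 + T\right)\right) T = 4 + T \left(3 + \left(-10 + T\right) \left(-3 + T\right)\right)$)
$l{\left(7 \right)} K{\left(-1 \right)} = 7 \left(4 + \left(-1\right)^{3} - 13 \left(-1\right)^{2} + 33 \left(-1\right)\right) = 7 \left(4 - 1 - 13 - 33\right) = 7 \left(-43\right) = -301$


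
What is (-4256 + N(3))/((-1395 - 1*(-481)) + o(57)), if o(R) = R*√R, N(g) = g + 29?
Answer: 3860736/650203 + 240768*√57/650203 ≈ 8.7334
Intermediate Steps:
N(g) = 29 + g
o(R) = R^(3/2)
(-4256 + N(3))/((-1395 - 1*(-481)) + o(57)) = (-4256 + (29 + 3))/((-1395 - 1*(-481)) + 57^(3/2)) = (-4256 + 32)/((-1395 + 481) + 57*√57) = -4224/(-914 + 57*√57)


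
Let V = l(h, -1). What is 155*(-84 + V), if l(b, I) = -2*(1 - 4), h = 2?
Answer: -12090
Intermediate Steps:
l(b, I) = 6 (l(b, I) = -2*(-3) = 6)
V = 6
155*(-84 + V) = 155*(-84 + 6) = 155*(-78) = -12090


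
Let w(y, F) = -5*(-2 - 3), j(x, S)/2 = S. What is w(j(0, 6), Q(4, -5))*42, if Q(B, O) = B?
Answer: 1050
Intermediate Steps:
j(x, S) = 2*S
w(y, F) = 25 (w(y, F) = -5*(-5) = 25)
w(j(0, 6), Q(4, -5))*42 = 25*42 = 1050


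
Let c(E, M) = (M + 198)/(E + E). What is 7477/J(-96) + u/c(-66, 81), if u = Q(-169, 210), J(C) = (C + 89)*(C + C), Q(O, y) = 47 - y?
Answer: 1148281/13888 ≈ 82.682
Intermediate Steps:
c(E, M) = (198 + M)/(2*E) (c(E, M) = (198 + M)/((2*E)) = (198 + M)*(1/(2*E)) = (198 + M)/(2*E))
J(C) = 2*C*(89 + C) (J(C) = (89 + C)*(2*C) = 2*C*(89 + C))
u = -163 (u = 47 - 1*210 = 47 - 210 = -163)
7477/J(-96) + u/c(-66, 81) = 7477/((2*(-96)*(89 - 96))) - 163*(-132/(198 + 81)) = 7477/((2*(-96)*(-7))) - 163/((1/2)*(-1/66)*279) = 7477/1344 - 163/(-93/44) = 7477*(1/1344) - 163*(-44/93) = 7477/1344 + 7172/93 = 1148281/13888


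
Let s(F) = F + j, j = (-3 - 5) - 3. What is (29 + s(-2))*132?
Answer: 2112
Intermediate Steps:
j = -11 (j = -8 - 3 = -11)
s(F) = -11 + F (s(F) = F - 11 = -11 + F)
(29 + s(-2))*132 = (29 + (-11 - 2))*132 = (29 - 13)*132 = 16*132 = 2112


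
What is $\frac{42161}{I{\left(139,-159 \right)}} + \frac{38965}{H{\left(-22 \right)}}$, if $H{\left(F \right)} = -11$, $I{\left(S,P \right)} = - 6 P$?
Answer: $- \frac{36708839}{10494} \approx -3498.1$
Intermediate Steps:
$\frac{42161}{I{\left(139,-159 \right)}} + \frac{38965}{H{\left(-22 \right)}} = \frac{42161}{\left(-6\right) \left(-159\right)} + \frac{38965}{-11} = \frac{42161}{954} + 38965 \left(- \frac{1}{11}\right) = 42161 \cdot \frac{1}{954} - \frac{38965}{11} = \frac{42161}{954} - \frac{38965}{11} = - \frac{36708839}{10494}$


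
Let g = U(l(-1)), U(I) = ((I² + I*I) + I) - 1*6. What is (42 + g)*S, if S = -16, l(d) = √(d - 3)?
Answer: -448 - 32*I ≈ -448.0 - 32.0*I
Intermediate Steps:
l(d) = √(-3 + d)
U(I) = -6 + I + 2*I² (U(I) = ((I² + I²) + I) - 6 = (2*I² + I) - 6 = (I + 2*I²) - 6 = -6 + I + 2*I²)
g = -14 + 2*I (g = -6 + √(-3 - 1) + 2*(√(-3 - 1))² = -6 + √(-4) + 2*(√(-4))² = -6 + 2*I + 2*(2*I)² = -6 + 2*I + 2*(-4) = -6 + 2*I - 8 = -14 + 2*I ≈ -14.0 + 2.0*I)
(42 + g)*S = (42 + (-14 + 2*I))*(-16) = (28 + 2*I)*(-16) = -448 - 32*I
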